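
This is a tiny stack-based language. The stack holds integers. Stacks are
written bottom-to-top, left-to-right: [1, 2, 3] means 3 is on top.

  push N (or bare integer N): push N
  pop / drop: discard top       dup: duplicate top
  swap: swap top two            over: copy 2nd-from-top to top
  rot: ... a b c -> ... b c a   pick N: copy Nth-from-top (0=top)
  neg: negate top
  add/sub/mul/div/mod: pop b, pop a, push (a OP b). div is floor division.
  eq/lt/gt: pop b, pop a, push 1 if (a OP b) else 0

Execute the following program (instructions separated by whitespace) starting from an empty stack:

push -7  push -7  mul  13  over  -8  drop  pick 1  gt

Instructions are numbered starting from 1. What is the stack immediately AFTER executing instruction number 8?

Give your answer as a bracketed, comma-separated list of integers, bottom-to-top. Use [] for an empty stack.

Answer: [49, 13, 49, 13]

Derivation:
Step 1 ('push -7'): [-7]
Step 2 ('push -7'): [-7, -7]
Step 3 ('mul'): [49]
Step 4 ('13'): [49, 13]
Step 5 ('over'): [49, 13, 49]
Step 6 ('-8'): [49, 13, 49, -8]
Step 7 ('drop'): [49, 13, 49]
Step 8 ('pick 1'): [49, 13, 49, 13]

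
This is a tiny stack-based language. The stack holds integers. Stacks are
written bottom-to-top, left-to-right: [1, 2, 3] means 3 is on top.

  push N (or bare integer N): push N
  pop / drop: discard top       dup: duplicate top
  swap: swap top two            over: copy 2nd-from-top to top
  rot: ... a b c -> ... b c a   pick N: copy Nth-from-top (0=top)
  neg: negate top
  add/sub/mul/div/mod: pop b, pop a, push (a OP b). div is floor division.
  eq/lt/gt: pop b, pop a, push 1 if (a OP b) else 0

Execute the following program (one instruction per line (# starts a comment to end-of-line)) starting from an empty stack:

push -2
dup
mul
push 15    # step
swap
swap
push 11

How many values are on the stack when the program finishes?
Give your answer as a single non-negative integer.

After 'push -2': stack = [-2] (depth 1)
After 'dup': stack = [-2, -2] (depth 2)
After 'mul': stack = [4] (depth 1)
After 'push 15': stack = [4, 15] (depth 2)
After 'swap': stack = [15, 4] (depth 2)
After 'swap': stack = [4, 15] (depth 2)
After 'push 11': stack = [4, 15, 11] (depth 3)

Answer: 3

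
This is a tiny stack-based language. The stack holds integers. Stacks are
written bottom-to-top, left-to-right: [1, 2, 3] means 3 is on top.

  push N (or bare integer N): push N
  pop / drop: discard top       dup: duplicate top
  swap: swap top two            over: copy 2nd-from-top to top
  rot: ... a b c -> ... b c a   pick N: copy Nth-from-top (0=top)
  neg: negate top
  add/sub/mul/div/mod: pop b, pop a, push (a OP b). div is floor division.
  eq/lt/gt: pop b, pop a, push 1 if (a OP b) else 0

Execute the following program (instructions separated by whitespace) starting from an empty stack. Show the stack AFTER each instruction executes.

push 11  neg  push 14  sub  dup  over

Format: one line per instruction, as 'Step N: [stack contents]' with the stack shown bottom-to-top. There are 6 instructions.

Step 1: [11]
Step 2: [-11]
Step 3: [-11, 14]
Step 4: [-25]
Step 5: [-25, -25]
Step 6: [-25, -25, -25]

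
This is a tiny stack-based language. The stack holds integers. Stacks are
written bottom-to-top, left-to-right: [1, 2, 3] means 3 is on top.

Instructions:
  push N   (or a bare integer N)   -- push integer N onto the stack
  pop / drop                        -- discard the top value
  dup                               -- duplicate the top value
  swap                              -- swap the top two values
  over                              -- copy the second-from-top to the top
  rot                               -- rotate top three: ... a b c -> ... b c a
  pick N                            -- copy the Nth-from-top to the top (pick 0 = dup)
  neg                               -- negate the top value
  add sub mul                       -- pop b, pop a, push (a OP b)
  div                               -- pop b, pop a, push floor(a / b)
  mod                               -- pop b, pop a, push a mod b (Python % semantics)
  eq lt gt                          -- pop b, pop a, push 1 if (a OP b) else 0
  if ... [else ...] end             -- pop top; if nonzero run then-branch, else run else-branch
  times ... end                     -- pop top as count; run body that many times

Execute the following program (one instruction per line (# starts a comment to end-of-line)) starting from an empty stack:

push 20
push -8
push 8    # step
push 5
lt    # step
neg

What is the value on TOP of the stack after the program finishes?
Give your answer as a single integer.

Answer: 0

Derivation:
After 'push 20': [20]
After 'push -8': [20, -8]
After 'push 8': [20, -8, 8]
After 'push 5': [20, -8, 8, 5]
After 'lt': [20, -8, 0]
After 'neg': [20, -8, 0]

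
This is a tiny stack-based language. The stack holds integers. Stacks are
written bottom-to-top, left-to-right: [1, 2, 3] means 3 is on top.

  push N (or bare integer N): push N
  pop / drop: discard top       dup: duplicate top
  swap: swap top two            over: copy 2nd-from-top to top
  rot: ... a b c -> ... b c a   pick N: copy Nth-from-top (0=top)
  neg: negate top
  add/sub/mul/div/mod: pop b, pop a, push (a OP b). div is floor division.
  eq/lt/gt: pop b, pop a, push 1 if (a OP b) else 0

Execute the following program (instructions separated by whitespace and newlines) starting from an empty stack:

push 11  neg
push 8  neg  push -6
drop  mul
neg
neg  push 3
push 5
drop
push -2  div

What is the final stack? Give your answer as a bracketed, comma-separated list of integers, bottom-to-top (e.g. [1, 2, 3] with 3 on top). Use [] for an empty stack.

After 'push 11': [11]
After 'neg': [-11]
After 'push 8': [-11, 8]
After 'neg': [-11, -8]
After 'push -6': [-11, -8, -6]
After 'drop': [-11, -8]
After 'mul': [88]
After 'neg': [-88]
After 'neg': [88]
After 'push 3': [88, 3]
After 'push 5': [88, 3, 5]
After 'drop': [88, 3]
After 'push -2': [88, 3, -2]
After 'div': [88, -2]

Answer: [88, -2]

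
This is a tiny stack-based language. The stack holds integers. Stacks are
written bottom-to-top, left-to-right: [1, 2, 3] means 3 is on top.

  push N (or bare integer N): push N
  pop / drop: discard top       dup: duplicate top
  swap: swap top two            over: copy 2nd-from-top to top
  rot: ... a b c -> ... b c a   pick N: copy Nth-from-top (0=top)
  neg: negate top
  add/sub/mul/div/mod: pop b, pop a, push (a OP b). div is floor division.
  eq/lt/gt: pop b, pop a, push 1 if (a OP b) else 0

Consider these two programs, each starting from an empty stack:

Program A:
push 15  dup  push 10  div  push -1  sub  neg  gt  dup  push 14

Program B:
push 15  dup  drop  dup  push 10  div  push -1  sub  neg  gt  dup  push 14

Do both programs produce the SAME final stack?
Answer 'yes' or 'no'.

Answer: yes

Derivation:
Program A trace:
  After 'push 15': [15]
  After 'dup': [15, 15]
  After 'push 10': [15, 15, 10]
  After 'div': [15, 1]
  After 'push -1': [15, 1, -1]
  After 'sub': [15, 2]
  After 'neg': [15, -2]
  After 'gt': [1]
  After 'dup': [1, 1]
  After 'push 14': [1, 1, 14]
Program A final stack: [1, 1, 14]

Program B trace:
  After 'push 15': [15]
  After 'dup': [15, 15]
  After 'drop': [15]
  After 'dup': [15, 15]
  After 'push 10': [15, 15, 10]
  After 'div': [15, 1]
  After 'push -1': [15, 1, -1]
  After 'sub': [15, 2]
  After 'neg': [15, -2]
  After 'gt': [1]
  After 'dup': [1, 1]
  After 'push 14': [1, 1, 14]
Program B final stack: [1, 1, 14]
Same: yes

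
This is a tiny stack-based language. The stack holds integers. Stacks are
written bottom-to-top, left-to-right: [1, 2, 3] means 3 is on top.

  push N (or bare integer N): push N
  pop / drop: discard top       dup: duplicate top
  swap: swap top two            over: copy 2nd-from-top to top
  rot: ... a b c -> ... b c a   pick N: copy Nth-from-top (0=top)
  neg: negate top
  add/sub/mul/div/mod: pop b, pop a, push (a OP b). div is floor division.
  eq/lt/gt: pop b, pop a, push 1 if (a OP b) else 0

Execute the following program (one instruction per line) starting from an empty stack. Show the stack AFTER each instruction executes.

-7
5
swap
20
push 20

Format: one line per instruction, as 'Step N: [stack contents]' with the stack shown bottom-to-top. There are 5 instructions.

Step 1: [-7]
Step 2: [-7, 5]
Step 3: [5, -7]
Step 4: [5, -7, 20]
Step 5: [5, -7, 20, 20]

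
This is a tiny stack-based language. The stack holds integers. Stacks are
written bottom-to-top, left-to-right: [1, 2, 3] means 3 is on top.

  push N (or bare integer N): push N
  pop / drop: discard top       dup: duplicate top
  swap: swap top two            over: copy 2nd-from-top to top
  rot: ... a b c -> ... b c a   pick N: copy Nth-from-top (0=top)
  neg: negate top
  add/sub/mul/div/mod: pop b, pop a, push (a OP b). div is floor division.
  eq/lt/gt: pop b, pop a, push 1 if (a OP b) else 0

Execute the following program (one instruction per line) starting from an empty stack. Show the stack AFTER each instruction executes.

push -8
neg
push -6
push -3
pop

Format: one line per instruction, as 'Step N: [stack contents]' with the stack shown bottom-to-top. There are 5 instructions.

Step 1: [-8]
Step 2: [8]
Step 3: [8, -6]
Step 4: [8, -6, -3]
Step 5: [8, -6]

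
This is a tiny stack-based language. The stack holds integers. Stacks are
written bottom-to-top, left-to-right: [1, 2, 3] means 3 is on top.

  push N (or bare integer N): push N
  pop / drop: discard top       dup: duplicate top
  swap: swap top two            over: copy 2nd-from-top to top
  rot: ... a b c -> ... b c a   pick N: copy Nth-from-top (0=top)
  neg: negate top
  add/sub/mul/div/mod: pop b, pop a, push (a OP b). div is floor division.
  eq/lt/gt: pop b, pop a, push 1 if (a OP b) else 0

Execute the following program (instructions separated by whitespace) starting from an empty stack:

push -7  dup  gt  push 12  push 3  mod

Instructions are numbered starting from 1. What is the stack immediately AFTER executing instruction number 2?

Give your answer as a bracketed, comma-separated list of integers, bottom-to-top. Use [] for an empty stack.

Answer: [-7, -7]

Derivation:
Step 1 ('push -7'): [-7]
Step 2 ('dup'): [-7, -7]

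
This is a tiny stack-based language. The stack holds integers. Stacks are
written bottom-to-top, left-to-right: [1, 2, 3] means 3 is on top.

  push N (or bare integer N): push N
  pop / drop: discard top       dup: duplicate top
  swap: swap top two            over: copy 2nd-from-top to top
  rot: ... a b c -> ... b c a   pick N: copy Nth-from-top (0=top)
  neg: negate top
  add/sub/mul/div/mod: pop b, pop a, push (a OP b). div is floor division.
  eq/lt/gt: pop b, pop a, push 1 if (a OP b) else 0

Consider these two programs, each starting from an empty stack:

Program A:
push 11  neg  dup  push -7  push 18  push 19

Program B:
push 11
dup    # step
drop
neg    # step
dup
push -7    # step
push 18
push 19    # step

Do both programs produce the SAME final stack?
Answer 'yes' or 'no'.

Program A trace:
  After 'push 11': [11]
  After 'neg': [-11]
  After 'dup': [-11, -11]
  After 'push -7': [-11, -11, -7]
  After 'push 18': [-11, -11, -7, 18]
  After 'push 19': [-11, -11, -7, 18, 19]
Program A final stack: [-11, -11, -7, 18, 19]

Program B trace:
  After 'push 11': [11]
  After 'dup': [11, 11]
  After 'drop': [11]
  After 'neg': [-11]
  After 'dup': [-11, -11]
  After 'push -7': [-11, -11, -7]
  After 'push 18': [-11, -11, -7, 18]
  After 'push 19': [-11, -11, -7, 18, 19]
Program B final stack: [-11, -11, -7, 18, 19]
Same: yes

Answer: yes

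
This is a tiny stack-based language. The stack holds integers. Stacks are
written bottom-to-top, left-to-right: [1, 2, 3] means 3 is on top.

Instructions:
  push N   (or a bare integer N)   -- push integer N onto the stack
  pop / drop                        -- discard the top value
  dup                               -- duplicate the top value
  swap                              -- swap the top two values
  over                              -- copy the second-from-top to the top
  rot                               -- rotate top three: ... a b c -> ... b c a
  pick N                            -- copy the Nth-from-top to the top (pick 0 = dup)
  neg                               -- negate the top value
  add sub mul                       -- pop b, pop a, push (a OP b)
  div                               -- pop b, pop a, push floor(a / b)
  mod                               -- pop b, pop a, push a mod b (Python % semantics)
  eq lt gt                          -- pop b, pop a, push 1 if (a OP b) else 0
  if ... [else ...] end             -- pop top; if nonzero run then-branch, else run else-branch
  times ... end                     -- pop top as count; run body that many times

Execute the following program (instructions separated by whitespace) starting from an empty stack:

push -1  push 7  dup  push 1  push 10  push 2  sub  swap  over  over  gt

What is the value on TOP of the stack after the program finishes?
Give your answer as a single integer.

After 'push -1': [-1]
After 'push 7': [-1, 7]
After 'dup': [-1, 7, 7]
After 'push 1': [-1, 7, 7, 1]
After 'push 10': [-1, 7, 7, 1, 10]
After 'push 2': [-1, 7, 7, 1, 10, 2]
After 'sub': [-1, 7, 7, 1, 8]
After 'swap': [-1, 7, 7, 8, 1]
After 'over': [-1, 7, 7, 8, 1, 8]
After 'over': [-1, 7, 7, 8, 1, 8, 1]
After 'gt': [-1, 7, 7, 8, 1, 1]

Answer: 1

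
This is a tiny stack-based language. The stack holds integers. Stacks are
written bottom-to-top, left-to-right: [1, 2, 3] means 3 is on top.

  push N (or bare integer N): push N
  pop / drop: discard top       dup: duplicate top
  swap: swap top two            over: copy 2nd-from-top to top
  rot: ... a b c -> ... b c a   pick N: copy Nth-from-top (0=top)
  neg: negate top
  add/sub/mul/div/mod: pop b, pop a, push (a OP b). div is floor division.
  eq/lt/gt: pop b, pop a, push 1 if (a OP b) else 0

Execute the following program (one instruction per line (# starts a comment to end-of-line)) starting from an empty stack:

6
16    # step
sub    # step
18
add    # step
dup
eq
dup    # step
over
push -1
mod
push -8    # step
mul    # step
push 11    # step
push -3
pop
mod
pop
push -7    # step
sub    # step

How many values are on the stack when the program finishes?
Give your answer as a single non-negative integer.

After 'push 6': stack = [6] (depth 1)
After 'push 16': stack = [6, 16] (depth 2)
After 'sub': stack = [-10] (depth 1)
After 'push 18': stack = [-10, 18] (depth 2)
After 'add': stack = [8] (depth 1)
After 'dup': stack = [8, 8] (depth 2)
After 'eq': stack = [1] (depth 1)
After 'dup': stack = [1, 1] (depth 2)
After 'over': stack = [1, 1, 1] (depth 3)
After 'push -1': stack = [1, 1, 1, -1] (depth 4)
After 'mod': stack = [1, 1, 0] (depth 3)
After 'push -8': stack = [1, 1, 0, -8] (depth 4)
After 'mul': stack = [1, 1, 0] (depth 3)
After 'push 11': stack = [1, 1, 0, 11] (depth 4)
After 'push -3': stack = [1, 1, 0, 11, -3] (depth 5)
After 'pop': stack = [1, 1, 0, 11] (depth 4)
After 'mod': stack = [1, 1, 0] (depth 3)
After 'pop': stack = [1, 1] (depth 2)
After 'push -7': stack = [1, 1, -7] (depth 3)
After 'sub': stack = [1, 8] (depth 2)

Answer: 2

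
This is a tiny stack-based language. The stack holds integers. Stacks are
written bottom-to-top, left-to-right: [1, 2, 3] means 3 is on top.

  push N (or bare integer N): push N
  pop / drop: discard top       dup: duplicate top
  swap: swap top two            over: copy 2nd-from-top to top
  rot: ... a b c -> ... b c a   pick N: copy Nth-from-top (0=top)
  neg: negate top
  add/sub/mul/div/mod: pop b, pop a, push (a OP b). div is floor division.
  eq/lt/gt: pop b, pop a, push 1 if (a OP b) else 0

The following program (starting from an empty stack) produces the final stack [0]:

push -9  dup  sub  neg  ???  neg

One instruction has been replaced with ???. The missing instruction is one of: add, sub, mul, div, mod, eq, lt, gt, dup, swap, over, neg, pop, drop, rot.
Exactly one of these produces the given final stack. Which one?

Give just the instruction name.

Stack before ???: [0]
Stack after ???:  [0]
The instruction that transforms [0] -> [0] is: neg

Answer: neg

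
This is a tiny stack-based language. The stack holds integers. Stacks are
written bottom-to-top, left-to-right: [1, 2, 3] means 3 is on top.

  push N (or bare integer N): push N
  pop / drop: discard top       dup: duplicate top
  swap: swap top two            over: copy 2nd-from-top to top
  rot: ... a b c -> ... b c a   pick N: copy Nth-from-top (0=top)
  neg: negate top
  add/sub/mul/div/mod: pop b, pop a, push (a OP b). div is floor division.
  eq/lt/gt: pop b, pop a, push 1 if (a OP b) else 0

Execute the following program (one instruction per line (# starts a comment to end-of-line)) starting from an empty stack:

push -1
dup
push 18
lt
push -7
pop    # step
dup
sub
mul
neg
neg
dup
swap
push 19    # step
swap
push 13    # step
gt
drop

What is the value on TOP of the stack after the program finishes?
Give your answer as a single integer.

After 'push -1': [-1]
After 'dup': [-1, -1]
After 'push 18': [-1, -1, 18]
After 'lt': [-1, 1]
After 'push -7': [-1, 1, -7]
After 'pop': [-1, 1]
After 'dup': [-1, 1, 1]
After 'sub': [-1, 0]
After 'mul': [0]
After 'neg': [0]
After 'neg': [0]
After 'dup': [0, 0]
After 'swap': [0, 0]
After 'push 19': [0, 0, 19]
After 'swap': [0, 19, 0]
After 'push 13': [0, 19, 0, 13]
After 'gt': [0, 19, 0]
After 'drop': [0, 19]

Answer: 19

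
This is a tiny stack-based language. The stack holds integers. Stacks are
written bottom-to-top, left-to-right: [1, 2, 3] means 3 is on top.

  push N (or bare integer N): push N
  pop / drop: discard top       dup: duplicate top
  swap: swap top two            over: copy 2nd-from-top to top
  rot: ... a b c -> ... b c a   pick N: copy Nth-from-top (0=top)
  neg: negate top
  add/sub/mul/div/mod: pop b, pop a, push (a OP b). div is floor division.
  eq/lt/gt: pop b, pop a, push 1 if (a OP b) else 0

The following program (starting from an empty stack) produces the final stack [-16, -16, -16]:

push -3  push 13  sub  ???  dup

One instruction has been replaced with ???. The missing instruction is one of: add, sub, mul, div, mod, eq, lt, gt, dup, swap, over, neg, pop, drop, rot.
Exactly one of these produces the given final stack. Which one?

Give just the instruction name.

Stack before ???: [-16]
Stack after ???:  [-16, -16]
The instruction that transforms [-16] -> [-16, -16] is: dup

Answer: dup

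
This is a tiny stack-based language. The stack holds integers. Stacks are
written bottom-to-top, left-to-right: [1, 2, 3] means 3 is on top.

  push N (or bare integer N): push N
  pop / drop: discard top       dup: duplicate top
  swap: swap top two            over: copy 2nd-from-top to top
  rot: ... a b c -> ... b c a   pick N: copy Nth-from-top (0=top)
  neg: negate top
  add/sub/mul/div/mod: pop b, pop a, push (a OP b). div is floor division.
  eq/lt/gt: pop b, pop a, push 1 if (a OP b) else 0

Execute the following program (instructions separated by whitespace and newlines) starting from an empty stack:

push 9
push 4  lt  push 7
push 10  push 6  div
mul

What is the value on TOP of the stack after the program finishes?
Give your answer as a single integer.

Answer: 7

Derivation:
After 'push 9': [9]
After 'push 4': [9, 4]
After 'lt': [0]
After 'push 7': [0, 7]
After 'push 10': [0, 7, 10]
After 'push 6': [0, 7, 10, 6]
After 'div': [0, 7, 1]
After 'mul': [0, 7]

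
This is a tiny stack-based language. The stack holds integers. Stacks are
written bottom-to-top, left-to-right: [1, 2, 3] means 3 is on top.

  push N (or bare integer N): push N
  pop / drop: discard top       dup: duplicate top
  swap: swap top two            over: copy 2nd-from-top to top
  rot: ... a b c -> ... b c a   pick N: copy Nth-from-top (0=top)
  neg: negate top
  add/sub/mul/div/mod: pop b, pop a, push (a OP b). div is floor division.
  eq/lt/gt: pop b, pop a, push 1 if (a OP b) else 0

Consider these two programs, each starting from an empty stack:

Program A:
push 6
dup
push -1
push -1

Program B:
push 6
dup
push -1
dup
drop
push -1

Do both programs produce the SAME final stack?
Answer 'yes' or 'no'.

Answer: yes

Derivation:
Program A trace:
  After 'push 6': [6]
  After 'dup': [6, 6]
  After 'push -1': [6, 6, -1]
  After 'push -1': [6, 6, -1, -1]
Program A final stack: [6, 6, -1, -1]

Program B trace:
  After 'push 6': [6]
  After 'dup': [6, 6]
  After 'push -1': [6, 6, -1]
  After 'dup': [6, 6, -1, -1]
  After 'drop': [6, 6, -1]
  After 'push -1': [6, 6, -1, -1]
Program B final stack: [6, 6, -1, -1]
Same: yes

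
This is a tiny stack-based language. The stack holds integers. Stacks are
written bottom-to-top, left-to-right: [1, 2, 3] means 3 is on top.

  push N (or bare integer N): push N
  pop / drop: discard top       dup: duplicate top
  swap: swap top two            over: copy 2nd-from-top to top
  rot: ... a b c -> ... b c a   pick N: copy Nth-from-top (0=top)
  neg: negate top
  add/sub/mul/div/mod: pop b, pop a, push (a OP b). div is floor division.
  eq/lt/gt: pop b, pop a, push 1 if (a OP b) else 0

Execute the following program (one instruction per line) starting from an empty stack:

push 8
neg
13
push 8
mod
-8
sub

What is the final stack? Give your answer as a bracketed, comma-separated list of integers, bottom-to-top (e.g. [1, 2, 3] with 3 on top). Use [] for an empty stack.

Answer: [-8, 13]

Derivation:
After 'push 8': [8]
After 'neg': [-8]
After 'push 13': [-8, 13]
After 'push 8': [-8, 13, 8]
After 'mod': [-8, 5]
After 'push -8': [-8, 5, -8]
After 'sub': [-8, 13]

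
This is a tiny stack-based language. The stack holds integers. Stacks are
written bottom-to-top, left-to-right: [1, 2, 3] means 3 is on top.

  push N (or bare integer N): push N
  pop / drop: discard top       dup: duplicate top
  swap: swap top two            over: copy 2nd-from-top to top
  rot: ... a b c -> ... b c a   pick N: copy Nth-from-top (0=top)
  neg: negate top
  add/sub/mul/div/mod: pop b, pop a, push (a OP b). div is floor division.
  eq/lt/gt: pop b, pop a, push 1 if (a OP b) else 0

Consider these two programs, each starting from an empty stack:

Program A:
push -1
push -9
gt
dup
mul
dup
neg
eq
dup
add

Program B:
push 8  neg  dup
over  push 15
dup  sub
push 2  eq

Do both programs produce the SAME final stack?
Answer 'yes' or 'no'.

Answer: no

Derivation:
Program A trace:
  After 'push -1': [-1]
  After 'push -9': [-1, -9]
  After 'gt': [1]
  After 'dup': [1, 1]
  After 'mul': [1]
  After 'dup': [1, 1]
  After 'neg': [1, -1]
  After 'eq': [0]
  After 'dup': [0, 0]
  After 'add': [0]
Program A final stack: [0]

Program B trace:
  After 'push 8': [8]
  After 'neg': [-8]
  After 'dup': [-8, -8]
  After 'over': [-8, -8, -8]
  After 'push 15': [-8, -8, -8, 15]
  After 'dup': [-8, -8, -8, 15, 15]
  After 'sub': [-8, -8, -8, 0]
  After 'push 2': [-8, -8, -8, 0, 2]
  After 'eq': [-8, -8, -8, 0]
Program B final stack: [-8, -8, -8, 0]
Same: no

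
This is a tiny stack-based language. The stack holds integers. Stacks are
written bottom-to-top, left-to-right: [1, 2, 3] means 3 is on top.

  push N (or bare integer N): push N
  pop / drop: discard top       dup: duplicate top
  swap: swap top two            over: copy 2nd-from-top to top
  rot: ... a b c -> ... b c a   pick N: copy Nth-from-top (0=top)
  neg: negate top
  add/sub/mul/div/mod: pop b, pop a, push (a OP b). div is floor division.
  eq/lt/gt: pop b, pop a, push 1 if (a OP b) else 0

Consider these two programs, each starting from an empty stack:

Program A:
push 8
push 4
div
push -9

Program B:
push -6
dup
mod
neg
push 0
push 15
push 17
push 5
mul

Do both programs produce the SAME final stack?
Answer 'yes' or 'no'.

Answer: no

Derivation:
Program A trace:
  After 'push 8': [8]
  After 'push 4': [8, 4]
  After 'div': [2]
  After 'push -9': [2, -9]
Program A final stack: [2, -9]

Program B trace:
  After 'push -6': [-6]
  After 'dup': [-6, -6]
  After 'mod': [0]
  After 'neg': [0]
  After 'push 0': [0, 0]
  After 'push 15': [0, 0, 15]
  After 'push 17': [0, 0, 15, 17]
  After 'push 5': [0, 0, 15, 17, 5]
  After 'mul': [0, 0, 15, 85]
Program B final stack: [0, 0, 15, 85]
Same: no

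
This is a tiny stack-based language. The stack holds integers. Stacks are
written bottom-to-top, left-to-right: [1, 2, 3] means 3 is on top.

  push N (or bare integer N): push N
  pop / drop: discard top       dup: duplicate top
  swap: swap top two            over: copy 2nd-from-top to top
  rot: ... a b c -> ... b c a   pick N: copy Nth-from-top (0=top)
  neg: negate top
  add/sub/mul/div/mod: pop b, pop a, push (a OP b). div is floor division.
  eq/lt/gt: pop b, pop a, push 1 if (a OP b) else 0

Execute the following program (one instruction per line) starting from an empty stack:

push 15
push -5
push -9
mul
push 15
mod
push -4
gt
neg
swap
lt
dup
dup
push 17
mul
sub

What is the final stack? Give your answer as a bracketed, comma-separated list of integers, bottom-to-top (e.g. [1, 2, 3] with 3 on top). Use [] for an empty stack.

After 'push 15': [15]
After 'push -5': [15, -5]
After 'push -9': [15, -5, -9]
After 'mul': [15, 45]
After 'push 15': [15, 45, 15]
After 'mod': [15, 0]
After 'push -4': [15, 0, -4]
After 'gt': [15, 1]
After 'neg': [15, -1]
After 'swap': [-1, 15]
After 'lt': [1]
After 'dup': [1, 1]
After 'dup': [1, 1, 1]
After 'push 17': [1, 1, 1, 17]
After 'mul': [1, 1, 17]
After 'sub': [1, -16]

Answer: [1, -16]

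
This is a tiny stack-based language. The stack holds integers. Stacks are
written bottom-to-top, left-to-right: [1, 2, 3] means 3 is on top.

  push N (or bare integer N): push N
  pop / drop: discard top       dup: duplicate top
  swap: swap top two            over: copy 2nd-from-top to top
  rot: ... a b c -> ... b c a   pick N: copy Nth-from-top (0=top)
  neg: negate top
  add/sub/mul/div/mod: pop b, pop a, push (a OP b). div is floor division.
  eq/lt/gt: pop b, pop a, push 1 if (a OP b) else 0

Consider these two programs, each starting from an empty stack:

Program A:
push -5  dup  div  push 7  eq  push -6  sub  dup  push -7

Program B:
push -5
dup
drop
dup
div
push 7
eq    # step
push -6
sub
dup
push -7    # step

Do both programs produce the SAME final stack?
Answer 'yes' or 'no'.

Answer: yes

Derivation:
Program A trace:
  After 'push -5': [-5]
  After 'dup': [-5, -5]
  After 'div': [1]
  After 'push 7': [1, 7]
  After 'eq': [0]
  After 'push -6': [0, -6]
  After 'sub': [6]
  After 'dup': [6, 6]
  After 'push -7': [6, 6, -7]
Program A final stack: [6, 6, -7]

Program B trace:
  After 'push -5': [-5]
  After 'dup': [-5, -5]
  After 'drop': [-5]
  After 'dup': [-5, -5]
  After 'div': [1]
  After 'push 7': [1, 7]
  After 'eq': [0]
  After 'push -6': [0, -6]
  After 'sub': [6]
  After 'dup': [6, 6]
  After 'push -7': [6, 6, -7]
Program B final stack: [6, 6, -7]
Same: yes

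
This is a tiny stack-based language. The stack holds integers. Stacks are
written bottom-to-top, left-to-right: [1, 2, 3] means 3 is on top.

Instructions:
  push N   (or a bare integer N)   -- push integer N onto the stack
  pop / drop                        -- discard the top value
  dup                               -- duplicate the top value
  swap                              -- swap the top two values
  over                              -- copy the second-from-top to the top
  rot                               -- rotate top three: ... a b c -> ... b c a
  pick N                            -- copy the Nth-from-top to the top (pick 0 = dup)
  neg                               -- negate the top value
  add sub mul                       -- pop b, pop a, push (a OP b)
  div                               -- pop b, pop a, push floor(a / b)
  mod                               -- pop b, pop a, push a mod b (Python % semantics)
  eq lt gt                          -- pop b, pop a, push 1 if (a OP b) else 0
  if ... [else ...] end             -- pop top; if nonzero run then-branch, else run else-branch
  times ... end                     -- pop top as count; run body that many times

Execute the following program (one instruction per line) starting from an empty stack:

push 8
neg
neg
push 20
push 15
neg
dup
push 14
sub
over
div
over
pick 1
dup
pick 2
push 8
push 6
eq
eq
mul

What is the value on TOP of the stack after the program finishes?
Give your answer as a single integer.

Answer: 0

Derivation:
After 'push 8': [8]
After 'neg': [-8]
After 'neg': [8]
After 'push 20': [8, 20]
After 'push 15': [8, 20, 15]
After 'neg': [8, 20, -15]
After 'dup': [8, 20, -15, -15]
After 'push 14': [8, 20, -15, -15, 14]
After 'sub': [8, 20, -15, -29]
After 'over': [8, 20, -15, -29, -15]
After 'div': [8, 20, -15, 1]
After 'over': [8, 20, -15, 1, -15]
After 'pick 1': [8, 20, -15, 1, -15, 1]
After 'dup': [8, 20, -15, 1, -15, 1, 1]
After 'pick 2': [8, 20, -15, 1, -15, 1, 1, -15]
After 'push 8': [8, 20, -15, 1, -15, 1, 1, -15, 8]
After 'push 6': [8, 20, -15, 1, -15, 1, 1, -15, 8, 6]
After 'eq': [8, 20, -15, 1, -15, 1, 1, -15, 0]
After 'eq': [8, 20, -15, 1, -15, 1, 1, 0]
After 'mul': [8, 20, -15, 1, -15, 1, 0]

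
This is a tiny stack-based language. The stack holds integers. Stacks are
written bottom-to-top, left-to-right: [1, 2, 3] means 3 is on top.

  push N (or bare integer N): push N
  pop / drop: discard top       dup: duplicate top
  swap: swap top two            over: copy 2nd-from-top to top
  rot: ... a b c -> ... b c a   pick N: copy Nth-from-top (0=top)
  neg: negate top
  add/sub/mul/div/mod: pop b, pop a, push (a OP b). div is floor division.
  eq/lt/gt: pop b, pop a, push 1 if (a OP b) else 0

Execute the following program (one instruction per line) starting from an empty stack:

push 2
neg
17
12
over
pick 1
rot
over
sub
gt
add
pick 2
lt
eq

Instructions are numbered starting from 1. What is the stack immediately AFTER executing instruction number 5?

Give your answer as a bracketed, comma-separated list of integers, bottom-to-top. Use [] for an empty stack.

Step 1 ('push 2'): [2]
Step 2 ('neg'): [-2]
Step 3 ('17'): [-2, 17]
Step 4 ('12'): [-2, 17, 12]
Step 5 ('over'): [-2, 17, 12, 17]

Answer: [-2, 17, 12, 17]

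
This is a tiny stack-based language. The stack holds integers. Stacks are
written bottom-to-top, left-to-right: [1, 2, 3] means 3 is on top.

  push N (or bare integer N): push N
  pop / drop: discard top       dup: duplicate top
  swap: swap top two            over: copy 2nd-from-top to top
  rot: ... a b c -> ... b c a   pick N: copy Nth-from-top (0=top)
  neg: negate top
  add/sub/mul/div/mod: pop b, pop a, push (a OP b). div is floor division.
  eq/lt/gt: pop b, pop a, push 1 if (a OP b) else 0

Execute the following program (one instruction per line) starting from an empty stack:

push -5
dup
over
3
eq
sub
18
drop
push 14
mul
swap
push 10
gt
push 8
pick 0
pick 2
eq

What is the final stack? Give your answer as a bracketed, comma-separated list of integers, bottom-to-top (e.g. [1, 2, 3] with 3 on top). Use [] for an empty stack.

After 'push -5': [-5]
After 'dup': [-5, -5]
After 'over': [-5, -5, -5]
After 'push 3': [-5, -5, -5, 3]
After 'eq': [-5, -5, 0]
After 'sub': [-5, -5]
After 'push 18': [-5, -5, 18]
After 'drop': [-5, -5]
After 'push 14': [-5, -5, 14]
After 'mul': [-5, -70]
After 'swap': [-70, -5]
After 'push 10': [-70, -5, 10]
After 'gt': [-70, 0]
After 'push 8': [-70, 0, 8]
After 'pick 0': [-70, 0, 8, 8]
After 'pick 2': [-70, 0, 8, 8, 0]
After 'eq': [-70, 0, 8, 0]

Answer: [-70, 0, 8, 0]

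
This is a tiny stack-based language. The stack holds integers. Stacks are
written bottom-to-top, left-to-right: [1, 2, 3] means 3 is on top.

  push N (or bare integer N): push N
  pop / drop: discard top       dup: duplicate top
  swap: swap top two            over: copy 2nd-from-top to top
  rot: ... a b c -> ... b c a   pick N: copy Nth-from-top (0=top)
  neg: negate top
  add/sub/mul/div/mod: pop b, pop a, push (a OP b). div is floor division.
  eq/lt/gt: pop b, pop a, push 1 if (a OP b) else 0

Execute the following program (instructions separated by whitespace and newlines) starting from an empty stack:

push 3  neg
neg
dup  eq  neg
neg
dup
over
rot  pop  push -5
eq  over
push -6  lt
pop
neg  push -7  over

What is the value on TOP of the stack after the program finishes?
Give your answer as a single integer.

After 'push 3': [3]
After 'neg': [-3]
After 'neg': [3]
After 'dup': [3, 3]
After 'eq': [1]
After 'neg': [-1]
After 'neg': [1]
After 'dup': [1, 1]
After 'over': [1, 1, 1]
After 'rot': [1, 1, 1]
After 'pop': [1, 1]
After 'push -5': [1, 1, -5]
After 'eq': [1, 0]
After 'over': [1, 0, 1]
After 'push -6': [1, 0, 1, -6]
After 'lt': [1, 0, 0]
After 'pop': [1, 0]
After 'neg': [1, 0]
After 'push -7': [1, 0, -7]
After 'over': [1, 0, -7, 0]

Answer: 0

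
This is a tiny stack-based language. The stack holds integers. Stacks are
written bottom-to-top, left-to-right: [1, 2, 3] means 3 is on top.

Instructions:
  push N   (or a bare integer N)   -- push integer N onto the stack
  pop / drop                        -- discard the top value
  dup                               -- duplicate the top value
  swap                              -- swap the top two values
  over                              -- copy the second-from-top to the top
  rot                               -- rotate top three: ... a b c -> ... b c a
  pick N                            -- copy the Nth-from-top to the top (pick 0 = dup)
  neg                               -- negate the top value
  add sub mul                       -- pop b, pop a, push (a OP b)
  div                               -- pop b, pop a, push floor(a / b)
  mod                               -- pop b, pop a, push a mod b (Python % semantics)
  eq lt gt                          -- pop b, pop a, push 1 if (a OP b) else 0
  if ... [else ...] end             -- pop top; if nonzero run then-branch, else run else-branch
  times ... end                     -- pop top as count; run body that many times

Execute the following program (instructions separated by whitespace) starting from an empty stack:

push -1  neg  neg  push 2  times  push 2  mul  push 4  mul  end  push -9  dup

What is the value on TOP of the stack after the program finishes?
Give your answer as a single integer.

After 'push -1': [-1]
After 'neg': [1]
After 'neg': [-1]
After 'push 2': [-1, 2]
After 'times': [-1]
After 'push 2': [-1, 2]
After 'mul': [-2]
After 'push 4': [-2, 4]
After 'mul': [-8]
After 'push 2': [-8, 2]
After 'mul': [-16]
After 'push 4': [-16, 4]
After 'mul': [-64]
After 'push -9': [-64, -9]
After 'dup': [-64, -9, -9]

Answer: -9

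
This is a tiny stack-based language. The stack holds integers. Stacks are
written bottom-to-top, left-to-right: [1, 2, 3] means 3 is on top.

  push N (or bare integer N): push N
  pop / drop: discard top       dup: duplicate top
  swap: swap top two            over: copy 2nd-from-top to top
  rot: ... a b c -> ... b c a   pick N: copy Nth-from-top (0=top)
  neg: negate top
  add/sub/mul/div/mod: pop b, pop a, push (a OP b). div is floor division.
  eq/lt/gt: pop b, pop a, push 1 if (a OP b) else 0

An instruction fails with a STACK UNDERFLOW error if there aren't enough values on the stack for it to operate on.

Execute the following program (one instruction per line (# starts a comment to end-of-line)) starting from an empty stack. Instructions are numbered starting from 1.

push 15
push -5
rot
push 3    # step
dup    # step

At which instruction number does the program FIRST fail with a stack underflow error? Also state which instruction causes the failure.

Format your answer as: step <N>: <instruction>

Answer: step 3: rot

Derivation:
Step 1 ('push 15'): stack = [15], depth = 1
Step 2 ('push -5'): stack = [15, -5], depth = 2
Step 3 ('rot'): needs 3 value(s) but depth is 2 — STACK UNDERFLOW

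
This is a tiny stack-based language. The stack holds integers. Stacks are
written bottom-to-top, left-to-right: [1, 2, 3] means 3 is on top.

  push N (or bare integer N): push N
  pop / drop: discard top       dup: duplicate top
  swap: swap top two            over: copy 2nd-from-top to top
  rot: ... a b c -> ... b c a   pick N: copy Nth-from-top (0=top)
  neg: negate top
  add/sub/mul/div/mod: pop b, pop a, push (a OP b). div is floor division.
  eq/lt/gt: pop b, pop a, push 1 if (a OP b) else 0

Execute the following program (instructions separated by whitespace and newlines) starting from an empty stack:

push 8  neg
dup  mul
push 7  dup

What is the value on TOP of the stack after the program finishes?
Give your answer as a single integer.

Answer: 7

Derivation:
After 'push 8': [8]
After 'neg': [-8]
After 'dup': [-8, -8]
After 'mul': [64]
After 'push 7': [64, 7]
After 'dup': [64, 7, 7]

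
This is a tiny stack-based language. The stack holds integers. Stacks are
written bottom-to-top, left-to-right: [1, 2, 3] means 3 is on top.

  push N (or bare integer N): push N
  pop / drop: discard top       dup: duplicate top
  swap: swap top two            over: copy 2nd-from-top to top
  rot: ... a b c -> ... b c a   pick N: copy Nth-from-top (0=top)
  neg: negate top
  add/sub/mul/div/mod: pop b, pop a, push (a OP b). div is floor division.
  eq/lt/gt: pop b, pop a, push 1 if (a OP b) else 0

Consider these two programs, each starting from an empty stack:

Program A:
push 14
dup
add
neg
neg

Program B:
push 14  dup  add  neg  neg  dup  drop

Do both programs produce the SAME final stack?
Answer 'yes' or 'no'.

Answer: yes

Derivation:
Program A trace:
  After 'push 14': [14]
  After 'dup': [14, 14]
  After 'add': [28]
  After 'neg': [-28]
  After 'neg': [28]
Program A final stack: [28]

Program B trace:
  After 'push 14': [14]
  After 'dup': [14, 14]
  After 'add': [28]
  After 'neg': [-28]
  After 'neg': [28]
  After 'dup': [28, 28]
  After 'drop': [28]
Program B final stack: [28]
Same: yes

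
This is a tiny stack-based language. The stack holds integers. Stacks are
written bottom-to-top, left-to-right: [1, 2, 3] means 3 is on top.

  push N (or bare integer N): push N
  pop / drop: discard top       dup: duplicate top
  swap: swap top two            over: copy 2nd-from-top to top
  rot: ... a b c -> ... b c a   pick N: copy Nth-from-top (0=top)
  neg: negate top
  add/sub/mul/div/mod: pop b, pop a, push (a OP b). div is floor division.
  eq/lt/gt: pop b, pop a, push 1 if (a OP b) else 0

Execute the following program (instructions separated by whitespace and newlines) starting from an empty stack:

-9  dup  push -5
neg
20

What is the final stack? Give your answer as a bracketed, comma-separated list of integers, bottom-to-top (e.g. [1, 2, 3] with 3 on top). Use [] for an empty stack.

After 'push -9': [-9]
After 'dup': [-9, -9]
After 'push -5': [-9, -9, -5]
After 'neg': [-9, -9, 5]
After 'push 20': [-9, -9, 5, 20]

Answer: [-9, -9, 5, 20]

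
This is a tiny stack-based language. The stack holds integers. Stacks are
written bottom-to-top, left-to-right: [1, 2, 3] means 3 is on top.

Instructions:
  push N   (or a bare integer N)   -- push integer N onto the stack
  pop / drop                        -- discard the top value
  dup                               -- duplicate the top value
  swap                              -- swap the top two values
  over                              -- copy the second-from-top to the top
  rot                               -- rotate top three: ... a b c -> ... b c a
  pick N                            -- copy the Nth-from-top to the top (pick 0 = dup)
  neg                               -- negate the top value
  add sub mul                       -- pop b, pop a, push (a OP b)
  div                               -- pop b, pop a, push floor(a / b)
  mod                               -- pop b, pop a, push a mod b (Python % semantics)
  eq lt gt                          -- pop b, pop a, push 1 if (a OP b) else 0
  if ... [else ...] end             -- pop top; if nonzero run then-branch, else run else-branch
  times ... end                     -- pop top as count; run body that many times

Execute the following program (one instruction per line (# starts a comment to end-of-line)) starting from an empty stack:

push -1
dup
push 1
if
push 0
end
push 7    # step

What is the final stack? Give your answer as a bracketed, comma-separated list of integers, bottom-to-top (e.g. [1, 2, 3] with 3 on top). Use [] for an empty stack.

After 'push -1': [-1]
After 'dup': [-1, -1]
After 'push 1': [-1, -1, 1]
After 'if': [-1, -1]
After 'push 0': [-1, -1, 0]
After 'push 7': [-1, -1, 0, 7]

Answer: [-1, -1, 0, 7]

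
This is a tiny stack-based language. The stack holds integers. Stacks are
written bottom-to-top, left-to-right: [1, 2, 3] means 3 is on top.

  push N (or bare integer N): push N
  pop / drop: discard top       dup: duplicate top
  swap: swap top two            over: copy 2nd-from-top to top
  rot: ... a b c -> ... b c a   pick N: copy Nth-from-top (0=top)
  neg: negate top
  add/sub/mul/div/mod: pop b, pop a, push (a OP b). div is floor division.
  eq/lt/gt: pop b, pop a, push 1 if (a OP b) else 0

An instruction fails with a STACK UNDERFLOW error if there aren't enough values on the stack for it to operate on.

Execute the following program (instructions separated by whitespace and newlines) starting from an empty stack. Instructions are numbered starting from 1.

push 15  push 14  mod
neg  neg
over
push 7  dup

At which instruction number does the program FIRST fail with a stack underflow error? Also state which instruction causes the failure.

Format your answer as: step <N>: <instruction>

Answer: step 6: over

Derivation:
Step 1 ('push 15'): stack = [15], depth = 1
Step 2 ('push 14'): stack = [15, 14], depth = 2
Step 3 ('mod'): stack = [1], depth = 1
Step 4 ('neg'): stack = [-1], depth = 1
Step 5 ('neg'): stack = [1], depth = 1
Step 6 ('over'): needs 2 value(s) but depth is 1 — STACK UNDERFLOW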